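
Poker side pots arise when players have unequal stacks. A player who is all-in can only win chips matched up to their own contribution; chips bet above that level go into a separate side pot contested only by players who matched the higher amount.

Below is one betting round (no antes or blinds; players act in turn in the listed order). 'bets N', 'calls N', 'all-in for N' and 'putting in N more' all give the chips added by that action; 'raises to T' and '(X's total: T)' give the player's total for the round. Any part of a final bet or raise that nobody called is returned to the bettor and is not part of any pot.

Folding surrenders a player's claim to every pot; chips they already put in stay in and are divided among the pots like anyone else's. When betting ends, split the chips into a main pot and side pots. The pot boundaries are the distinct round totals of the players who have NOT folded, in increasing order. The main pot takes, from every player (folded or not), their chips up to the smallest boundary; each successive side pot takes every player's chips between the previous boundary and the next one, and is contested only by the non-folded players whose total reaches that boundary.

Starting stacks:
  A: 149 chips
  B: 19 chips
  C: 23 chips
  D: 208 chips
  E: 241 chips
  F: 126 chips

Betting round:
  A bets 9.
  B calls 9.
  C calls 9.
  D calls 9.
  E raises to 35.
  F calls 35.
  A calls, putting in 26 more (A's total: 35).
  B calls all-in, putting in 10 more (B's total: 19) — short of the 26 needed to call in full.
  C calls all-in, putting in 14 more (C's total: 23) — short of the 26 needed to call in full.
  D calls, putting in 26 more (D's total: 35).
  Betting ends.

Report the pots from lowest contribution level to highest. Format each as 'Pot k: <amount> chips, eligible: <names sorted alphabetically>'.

Contributions: A=35, B=19, C=23, D=35, E=35, F=35
Pot levels (distinct totals of non-folded players): 19, 23, 35
Layer 1-19: 19 each from A, B, C, D, E, F = 19*6 = 114 chips; eligible A, B, C, D, E, F
Layer 20-23: 4 each from A, C, D, E, F = 4*5 = 20 chips; eligible A, C, D, E, F
Layer 24-35: 12 each from A, D, E, F = 12*4 = 48 chips; eligible A, D, E, F

Pot 1: 114 chips, eligible: A, B, C, D, E, F
Pot 2: 20 chips, eligible: A, C, D, E, F
Pot 3: 48 chips, eligible: A, D, E, F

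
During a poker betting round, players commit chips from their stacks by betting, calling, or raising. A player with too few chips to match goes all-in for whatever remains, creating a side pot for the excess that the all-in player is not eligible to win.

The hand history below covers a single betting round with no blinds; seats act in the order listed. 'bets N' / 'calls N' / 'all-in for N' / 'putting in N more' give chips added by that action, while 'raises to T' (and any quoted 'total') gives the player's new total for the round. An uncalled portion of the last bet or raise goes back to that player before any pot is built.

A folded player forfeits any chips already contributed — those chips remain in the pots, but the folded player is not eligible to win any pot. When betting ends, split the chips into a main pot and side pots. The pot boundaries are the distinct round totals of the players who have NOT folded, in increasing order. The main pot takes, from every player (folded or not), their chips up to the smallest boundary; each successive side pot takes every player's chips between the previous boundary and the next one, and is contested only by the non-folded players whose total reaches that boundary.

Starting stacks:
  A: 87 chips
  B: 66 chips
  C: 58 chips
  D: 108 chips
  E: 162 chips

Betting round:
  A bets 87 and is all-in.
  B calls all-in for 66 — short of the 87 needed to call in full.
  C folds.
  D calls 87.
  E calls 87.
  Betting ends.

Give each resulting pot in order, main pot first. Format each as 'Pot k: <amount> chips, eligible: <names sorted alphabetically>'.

Contributions: A=87, B=66, D=87, E=87
Folded: C
Pot levels (distinct totals of non-folded players): 66, 87
Layer 1-66: 66 each from A, B, D, E = 66*4 = 264 chips; eligible A, B, D, E
Layer 67-87: 21 each from A, D, E = 21*3 = 63 chips; eligible A, D, E

Pot 1: 264 chips, eligible: A, B, D, E
Pot 2: 63 chips, eligible: A, D, E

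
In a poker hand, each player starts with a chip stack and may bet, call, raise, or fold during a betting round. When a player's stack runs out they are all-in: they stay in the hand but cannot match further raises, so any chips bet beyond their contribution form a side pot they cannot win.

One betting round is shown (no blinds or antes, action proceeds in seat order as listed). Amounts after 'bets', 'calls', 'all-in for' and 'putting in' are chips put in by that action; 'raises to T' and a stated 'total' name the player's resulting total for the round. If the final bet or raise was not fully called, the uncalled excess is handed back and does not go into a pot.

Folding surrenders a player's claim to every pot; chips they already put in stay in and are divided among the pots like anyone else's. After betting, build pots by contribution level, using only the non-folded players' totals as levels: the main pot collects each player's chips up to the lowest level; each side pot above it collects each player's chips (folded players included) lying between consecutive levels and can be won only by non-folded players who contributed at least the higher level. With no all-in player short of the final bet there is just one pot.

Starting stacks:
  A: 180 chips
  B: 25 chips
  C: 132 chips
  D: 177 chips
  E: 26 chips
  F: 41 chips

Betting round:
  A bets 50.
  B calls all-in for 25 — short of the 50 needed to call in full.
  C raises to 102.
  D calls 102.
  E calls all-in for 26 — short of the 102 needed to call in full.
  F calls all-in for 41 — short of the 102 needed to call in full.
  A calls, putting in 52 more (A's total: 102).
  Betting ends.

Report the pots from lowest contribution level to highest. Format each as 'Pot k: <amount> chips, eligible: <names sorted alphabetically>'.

Contributions: A=102, B=25, C=102, D=102, E=26, F=41
Pot levels (distinct totals of non-folded players): 25, 26, 41, 102
Layer 1-25: 25 each from A, B, C, D, E, F = 25*6 = 150 chips; eligible A, B, C, D, E, F
Layer 26-26: 1 each from A, C, D, E, F = 1*5 = 5 chips; eligible A, C, D, E, F
Layer 27-41: 15 each from A, C, D, F = 15*4 = 60 chips; eligible A, C, D, F
Layer 42-102: 61 each from A, C, D = 61*3 = 183 chips; eligible A, C, D

Pot 1: 150 chips, eligible: A, B, C, D, E, F
Pot 2: 5 chips, eligible: A, C, D, E, F
Pot 3: 60 chips, eligible: A, C, D, F
Pot 4: 183 chips, eligible: A, C, D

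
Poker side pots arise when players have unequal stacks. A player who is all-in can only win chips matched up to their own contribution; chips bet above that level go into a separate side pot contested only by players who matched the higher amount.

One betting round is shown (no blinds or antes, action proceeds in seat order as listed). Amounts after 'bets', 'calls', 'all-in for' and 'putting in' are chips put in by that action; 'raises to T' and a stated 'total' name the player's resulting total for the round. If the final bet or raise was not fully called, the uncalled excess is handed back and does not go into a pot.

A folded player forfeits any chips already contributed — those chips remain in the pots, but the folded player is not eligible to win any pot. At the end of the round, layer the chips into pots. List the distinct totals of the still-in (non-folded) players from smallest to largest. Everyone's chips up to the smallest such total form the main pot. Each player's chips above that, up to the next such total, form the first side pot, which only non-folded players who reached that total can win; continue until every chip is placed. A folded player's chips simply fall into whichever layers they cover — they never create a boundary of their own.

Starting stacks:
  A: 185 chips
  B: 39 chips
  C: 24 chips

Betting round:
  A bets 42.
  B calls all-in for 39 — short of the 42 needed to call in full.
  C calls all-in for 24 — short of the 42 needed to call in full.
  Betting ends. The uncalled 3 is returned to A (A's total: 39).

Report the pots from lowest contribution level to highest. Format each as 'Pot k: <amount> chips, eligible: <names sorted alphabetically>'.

Pot 1: 72 chips, eligible: A, B, C
Pot 2: 30 chips, eligible: A, B

Derivation:
Contributions (after 3 returned to A): A=39, B=39, C=24
Pot levels (distinct totals of non-folded players): 24, 39
Layer 1-24: 24 each from A, B, C = 24*3 = 72 chips; eligible A, B, C
Layer 25-39: 15 each from A, B = 15*2 = 30 chips; eligible A, B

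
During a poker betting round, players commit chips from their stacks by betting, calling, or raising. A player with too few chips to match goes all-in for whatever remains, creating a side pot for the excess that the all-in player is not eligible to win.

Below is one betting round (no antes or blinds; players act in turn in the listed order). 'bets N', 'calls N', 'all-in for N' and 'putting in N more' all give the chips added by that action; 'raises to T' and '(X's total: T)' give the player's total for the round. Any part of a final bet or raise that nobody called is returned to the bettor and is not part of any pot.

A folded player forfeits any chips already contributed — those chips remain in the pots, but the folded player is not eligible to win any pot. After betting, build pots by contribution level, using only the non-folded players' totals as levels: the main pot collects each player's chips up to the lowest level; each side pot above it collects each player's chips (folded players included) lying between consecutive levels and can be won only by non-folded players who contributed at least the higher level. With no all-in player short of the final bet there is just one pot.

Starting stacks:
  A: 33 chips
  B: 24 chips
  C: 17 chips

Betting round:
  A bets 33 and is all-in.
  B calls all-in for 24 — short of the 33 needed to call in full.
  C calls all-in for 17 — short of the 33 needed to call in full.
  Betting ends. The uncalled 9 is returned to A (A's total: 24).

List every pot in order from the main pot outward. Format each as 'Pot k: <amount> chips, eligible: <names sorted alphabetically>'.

Pot 1: 51 chips, eligible: A, B, C
Pot 2: 14 chips, eligible: A, B

Derivation:
Contributions (after 9 returned to A): A=24, B=24, C=17
Pot levels (distinct totals of non-folded players): 17, 24
Layer 1-17: 17 each from A, B, C = 17*3 = 51 chips; eligible A, B, C
Layer 18-24: 7 each from A, B = 7*2 = 14 chips; eligible A, B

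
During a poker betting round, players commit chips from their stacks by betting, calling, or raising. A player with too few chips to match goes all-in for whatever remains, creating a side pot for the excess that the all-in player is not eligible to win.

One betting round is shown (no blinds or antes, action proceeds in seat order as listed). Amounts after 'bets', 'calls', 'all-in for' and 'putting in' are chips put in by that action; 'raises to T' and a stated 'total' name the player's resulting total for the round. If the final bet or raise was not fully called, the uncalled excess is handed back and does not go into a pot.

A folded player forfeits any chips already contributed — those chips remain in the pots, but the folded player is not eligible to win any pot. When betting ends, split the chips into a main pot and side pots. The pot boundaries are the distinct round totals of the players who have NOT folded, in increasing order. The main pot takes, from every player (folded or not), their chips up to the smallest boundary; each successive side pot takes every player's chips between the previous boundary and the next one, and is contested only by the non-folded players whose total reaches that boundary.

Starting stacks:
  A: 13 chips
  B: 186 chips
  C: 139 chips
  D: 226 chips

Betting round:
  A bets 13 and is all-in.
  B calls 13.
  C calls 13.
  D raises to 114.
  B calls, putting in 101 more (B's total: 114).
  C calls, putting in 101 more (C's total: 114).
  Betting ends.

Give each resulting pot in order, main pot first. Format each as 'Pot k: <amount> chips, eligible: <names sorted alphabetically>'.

Pot 1: 52 chips, eligible: A, B, C, D
Pot 2: 303 chips, eligible: B, C, D

Derivation:
Contributions: A=13, B=114, C=114, D=114
Pot levels (distinct totals of non-folded players): 13, 114
Layer 1-13: 13 each from A, B, C, D = 13*4 = 52 chips; eligible A, B, C, D
Layer 14-114: 101 each from B, C, D = 101*3 = 303 chips; eligible B, C, D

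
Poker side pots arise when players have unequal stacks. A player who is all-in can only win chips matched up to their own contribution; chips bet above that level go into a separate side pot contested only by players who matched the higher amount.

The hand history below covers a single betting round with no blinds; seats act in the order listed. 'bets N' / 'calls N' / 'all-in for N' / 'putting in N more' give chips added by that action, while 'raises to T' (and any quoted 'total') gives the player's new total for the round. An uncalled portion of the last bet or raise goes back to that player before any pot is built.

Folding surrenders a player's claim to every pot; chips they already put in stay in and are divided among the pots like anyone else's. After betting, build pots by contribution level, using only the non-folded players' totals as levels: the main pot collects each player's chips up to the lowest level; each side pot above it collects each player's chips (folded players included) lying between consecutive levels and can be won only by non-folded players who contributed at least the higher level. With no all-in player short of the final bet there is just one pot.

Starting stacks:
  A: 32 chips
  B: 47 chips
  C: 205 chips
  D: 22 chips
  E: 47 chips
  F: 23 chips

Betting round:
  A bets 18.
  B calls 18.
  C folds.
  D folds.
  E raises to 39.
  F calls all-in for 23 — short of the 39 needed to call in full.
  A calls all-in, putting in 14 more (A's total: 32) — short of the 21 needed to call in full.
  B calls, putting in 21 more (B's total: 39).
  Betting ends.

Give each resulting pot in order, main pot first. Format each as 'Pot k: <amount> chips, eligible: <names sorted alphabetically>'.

Pot 1: 92 chips, eligible: A, B, E, F
Pot 2: 27 chips, eligible: A, B, E
Pot 3: 14 chips, eligible: B, E

Derivation:
Contributions: A=32, B=39, E=39, F=23
Folded: C, D
Pot levels (distinct totals of non-folded players): 23, 32, 39
Layer 1-23: 23 each from A, B, E, F = 23*4 = 92 chips; eligible A, B, E, F
Layer 24-32: 9 each from A, B, E = 9*3 = 27 chips; eligible A, B, E
Layer 33-39: 7 each from B, E = 7*2 = 14 chips; eligible B, E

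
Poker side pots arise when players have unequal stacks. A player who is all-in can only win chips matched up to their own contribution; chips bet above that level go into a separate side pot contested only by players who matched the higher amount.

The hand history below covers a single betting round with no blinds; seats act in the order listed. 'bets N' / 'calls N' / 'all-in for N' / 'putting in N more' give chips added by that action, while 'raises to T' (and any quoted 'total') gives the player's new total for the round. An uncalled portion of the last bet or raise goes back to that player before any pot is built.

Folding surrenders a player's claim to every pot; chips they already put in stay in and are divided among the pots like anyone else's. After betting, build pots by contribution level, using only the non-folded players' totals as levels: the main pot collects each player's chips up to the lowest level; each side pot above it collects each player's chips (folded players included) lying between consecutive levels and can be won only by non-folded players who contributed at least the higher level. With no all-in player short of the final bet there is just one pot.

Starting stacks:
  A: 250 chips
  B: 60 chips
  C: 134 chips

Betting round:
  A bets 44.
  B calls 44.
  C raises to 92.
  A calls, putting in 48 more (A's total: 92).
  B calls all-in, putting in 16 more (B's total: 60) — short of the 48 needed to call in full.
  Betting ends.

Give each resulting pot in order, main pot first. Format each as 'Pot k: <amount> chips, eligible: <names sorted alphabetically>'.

Pot 1: 180 chips, eligible: A, B, C
Pot 2: 64 chips, eligible: A, C

Derivation:
Contributions: A=92, B=60, C=92
Pot levels (distinct totals of non-folded players): 60, 92
Layer 1-60: 60 each from A, B, C = 60*3 = 180 chips; eligible A, B, C
Layer 61-92: 32 each from A, C = 32*2 = 64 chips; eligible A, C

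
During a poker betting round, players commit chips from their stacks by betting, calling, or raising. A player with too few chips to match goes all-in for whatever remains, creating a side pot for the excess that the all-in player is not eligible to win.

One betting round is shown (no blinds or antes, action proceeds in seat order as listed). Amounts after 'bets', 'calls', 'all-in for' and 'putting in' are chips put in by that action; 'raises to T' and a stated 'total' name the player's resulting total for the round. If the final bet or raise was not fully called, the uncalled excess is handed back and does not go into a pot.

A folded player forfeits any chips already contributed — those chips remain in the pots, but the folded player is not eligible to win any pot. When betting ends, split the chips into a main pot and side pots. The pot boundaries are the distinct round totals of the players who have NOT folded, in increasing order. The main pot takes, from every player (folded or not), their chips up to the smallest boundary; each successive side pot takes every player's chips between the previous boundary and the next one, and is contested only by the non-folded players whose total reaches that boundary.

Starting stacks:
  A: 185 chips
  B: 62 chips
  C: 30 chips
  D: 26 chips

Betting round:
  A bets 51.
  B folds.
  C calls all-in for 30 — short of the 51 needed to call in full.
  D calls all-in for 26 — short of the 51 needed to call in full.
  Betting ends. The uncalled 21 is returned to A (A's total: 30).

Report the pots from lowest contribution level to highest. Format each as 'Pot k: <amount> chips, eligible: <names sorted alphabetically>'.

Pot 1: 78 chips, eligible: A, C, D
Pot 2: 8 chips, eligible: A, C

Derivation:
Contributions (after 21 returned to A): A=30, C=30, D=26
Folded: B
Pot levels (distinct totals of non-folded players): 26, 30
Layer 1-26: 26 each from A, C, D = 26*3 = 78 chips; eligible A, C, D
Layer 27-30: 4 each from A, C = 4*2 = 8 chips; eligible A, C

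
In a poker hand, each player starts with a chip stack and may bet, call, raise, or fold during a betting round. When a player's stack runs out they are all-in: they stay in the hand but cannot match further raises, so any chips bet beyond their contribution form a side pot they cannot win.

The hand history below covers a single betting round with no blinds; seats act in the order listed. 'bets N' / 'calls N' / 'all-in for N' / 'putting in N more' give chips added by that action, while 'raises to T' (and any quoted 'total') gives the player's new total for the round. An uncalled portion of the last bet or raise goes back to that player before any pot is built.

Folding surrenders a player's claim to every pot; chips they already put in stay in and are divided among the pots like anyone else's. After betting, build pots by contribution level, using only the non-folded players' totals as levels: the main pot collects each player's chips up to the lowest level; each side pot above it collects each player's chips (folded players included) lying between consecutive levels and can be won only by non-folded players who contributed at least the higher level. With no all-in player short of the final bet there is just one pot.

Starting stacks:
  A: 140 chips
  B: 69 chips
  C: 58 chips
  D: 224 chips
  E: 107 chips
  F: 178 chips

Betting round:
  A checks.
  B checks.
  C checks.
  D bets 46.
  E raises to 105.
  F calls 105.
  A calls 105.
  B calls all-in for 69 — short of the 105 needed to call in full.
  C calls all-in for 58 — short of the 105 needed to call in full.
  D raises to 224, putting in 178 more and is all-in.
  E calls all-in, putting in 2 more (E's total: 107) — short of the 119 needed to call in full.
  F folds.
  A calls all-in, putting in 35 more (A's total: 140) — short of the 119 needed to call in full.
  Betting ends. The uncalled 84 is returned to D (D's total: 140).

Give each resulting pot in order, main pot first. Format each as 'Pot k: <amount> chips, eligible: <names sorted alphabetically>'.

Pot 1: 348 chips, eligible: A, B, C, D, E
Pot 2: 55 chips, eligible: A, B, D, E
Pot 3: 150 chips, eligible: A, D, E
Pot 4: 66 chips, eligible: A, D

Derivation:
Contributions (after 84 returned to D): A=140, B=69, C=58, D=140, E=107, F=105
Folded: F
Pot levels (distinct totals of non-folded players): 58, 69, 107, 140
Layer 1-58: 58 each from A, B, C, D, E, F = 58*6 = 348 chips; eligible A, B, C, D, E
Layer 59-69: 11 each from A, B, D, E, F = 11*5 = 55 chips; eligible A, B, D, E
Layer 70-107: A 38 + D 38 + E 38 + F 36 = 150 chips; eligible A, D, E
Layer 108-140: 33 each from A, D = 33*2 = 66 chips; eligible A, D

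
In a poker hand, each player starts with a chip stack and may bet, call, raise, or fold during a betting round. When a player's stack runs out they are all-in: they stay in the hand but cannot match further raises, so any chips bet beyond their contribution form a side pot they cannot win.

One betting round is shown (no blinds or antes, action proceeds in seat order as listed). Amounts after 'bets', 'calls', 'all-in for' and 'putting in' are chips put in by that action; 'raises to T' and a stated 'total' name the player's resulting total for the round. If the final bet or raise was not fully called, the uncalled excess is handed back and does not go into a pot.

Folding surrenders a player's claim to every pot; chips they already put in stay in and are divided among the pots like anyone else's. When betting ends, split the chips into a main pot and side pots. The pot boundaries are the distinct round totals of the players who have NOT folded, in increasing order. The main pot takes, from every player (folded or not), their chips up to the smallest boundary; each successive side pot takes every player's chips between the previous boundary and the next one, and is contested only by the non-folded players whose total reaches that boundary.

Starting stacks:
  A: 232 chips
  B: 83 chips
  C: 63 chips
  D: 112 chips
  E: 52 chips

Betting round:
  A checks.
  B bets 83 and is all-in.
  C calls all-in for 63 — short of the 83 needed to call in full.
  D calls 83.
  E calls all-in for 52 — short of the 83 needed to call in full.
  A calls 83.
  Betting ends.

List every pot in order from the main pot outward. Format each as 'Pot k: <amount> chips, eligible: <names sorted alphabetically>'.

Contributions: A=83, B=83, C=63, D=83, E=52
Pot levels (distinct totals of non-folded players): 52, 63, 83
Layer 1-52: 52 each from A, B, C, D, E = 52*5 = 260 chips; eligible A, B, C, D, E
Layer 53-63: 11 each from A, B, C, D = 11*4 = 44 chips; eligible A, B, C, D
Layer 64-83: 20 each from A, B, D = 20*3 = 60 chips; eligible A, B, D

Pot 1: 260 chips, eligible: A, B, C, D, E
Pot 2: 44 chips, eligible: A, B, C, D
Pot 3: 60 chips, eligible: A, B, D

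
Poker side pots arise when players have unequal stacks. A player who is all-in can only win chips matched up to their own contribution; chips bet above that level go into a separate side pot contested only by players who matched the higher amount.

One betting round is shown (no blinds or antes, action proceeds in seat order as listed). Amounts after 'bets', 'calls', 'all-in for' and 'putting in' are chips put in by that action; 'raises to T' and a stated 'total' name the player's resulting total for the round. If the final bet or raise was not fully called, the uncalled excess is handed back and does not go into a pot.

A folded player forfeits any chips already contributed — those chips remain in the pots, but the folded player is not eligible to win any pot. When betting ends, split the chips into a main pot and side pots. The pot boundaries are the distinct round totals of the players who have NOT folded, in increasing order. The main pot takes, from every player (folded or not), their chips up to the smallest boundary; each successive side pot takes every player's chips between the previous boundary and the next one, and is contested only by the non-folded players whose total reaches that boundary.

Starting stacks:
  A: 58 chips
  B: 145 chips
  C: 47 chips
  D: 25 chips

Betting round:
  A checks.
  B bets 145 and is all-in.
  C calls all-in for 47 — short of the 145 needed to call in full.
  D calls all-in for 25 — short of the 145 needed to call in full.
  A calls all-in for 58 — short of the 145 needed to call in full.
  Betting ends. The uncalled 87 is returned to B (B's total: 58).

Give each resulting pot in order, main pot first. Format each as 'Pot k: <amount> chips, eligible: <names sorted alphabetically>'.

Contributions (after 87 returned to B): A=58, B=58, C=47, D=25
Pot levels (distinct totals of non-folded players): 25, 47, 58
Layer 1-25: 25 each from A, B, C, D = 25*4 = 100 chips; eligible A, B, C, D
Layer 26-47: 22 each from A, B, C = 22*3 = 66 chips; eligible A, B, C
Layer 48-58: 11 each from A, B = 11*2 = 22 chips; eligible A, B

Pot 1: 100 chips, eligible: A, B, C, D
Pot 2: 66 chips, eligible: A, B, C
Pot 3: 22 chips, eligible: A, B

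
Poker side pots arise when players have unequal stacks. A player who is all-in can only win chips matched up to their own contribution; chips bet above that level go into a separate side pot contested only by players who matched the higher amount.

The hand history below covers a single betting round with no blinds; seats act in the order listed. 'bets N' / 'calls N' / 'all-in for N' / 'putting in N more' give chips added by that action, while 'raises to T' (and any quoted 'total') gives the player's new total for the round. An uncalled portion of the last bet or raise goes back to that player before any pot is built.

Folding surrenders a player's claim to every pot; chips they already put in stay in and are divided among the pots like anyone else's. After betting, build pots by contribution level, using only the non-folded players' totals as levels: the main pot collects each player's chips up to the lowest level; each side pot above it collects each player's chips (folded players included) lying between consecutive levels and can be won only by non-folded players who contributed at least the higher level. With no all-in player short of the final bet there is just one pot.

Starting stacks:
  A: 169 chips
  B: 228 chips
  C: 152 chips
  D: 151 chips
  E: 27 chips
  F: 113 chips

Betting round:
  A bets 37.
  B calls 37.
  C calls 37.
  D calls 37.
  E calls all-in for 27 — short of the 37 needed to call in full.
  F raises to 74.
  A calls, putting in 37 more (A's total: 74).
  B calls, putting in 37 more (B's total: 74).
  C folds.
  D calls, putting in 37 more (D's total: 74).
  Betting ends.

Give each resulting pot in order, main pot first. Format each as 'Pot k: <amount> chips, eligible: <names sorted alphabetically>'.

Pot 1: 162 chips, eligible: A, B, D, E, F
Pot 2: 198 chips, eligible: A, B, D, F

Derivation:
Contributions: A=74, B=74, C=37, D=74, E=27, F=74
Folded: C
Pot levels (distinct totals of non-folded players): 27, 74
Layer 1-27: 27 each from A, B, C, D, E, F = 27*6 = 162 chips; eligible A, B, D, E, F
Layer 28-74: A 47 + B 47 + C 10 + D 47 + F 47 = 198 chips; eligible A, B, D, F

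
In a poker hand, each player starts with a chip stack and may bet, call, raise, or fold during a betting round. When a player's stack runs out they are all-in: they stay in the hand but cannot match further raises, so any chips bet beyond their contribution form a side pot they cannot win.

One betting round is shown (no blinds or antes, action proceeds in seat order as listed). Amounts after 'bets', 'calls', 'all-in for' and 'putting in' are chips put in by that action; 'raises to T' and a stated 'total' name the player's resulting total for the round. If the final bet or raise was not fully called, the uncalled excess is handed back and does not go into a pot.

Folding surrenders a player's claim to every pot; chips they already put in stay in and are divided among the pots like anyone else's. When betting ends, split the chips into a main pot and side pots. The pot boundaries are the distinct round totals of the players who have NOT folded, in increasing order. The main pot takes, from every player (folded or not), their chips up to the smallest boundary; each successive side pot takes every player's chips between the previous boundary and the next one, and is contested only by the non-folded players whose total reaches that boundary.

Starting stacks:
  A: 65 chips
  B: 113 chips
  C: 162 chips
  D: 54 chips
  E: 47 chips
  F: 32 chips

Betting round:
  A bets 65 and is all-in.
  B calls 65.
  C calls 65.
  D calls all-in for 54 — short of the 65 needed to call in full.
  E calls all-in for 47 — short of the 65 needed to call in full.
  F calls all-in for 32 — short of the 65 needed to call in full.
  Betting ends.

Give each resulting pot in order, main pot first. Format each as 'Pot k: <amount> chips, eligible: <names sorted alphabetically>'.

Contributions: A=65, B=65, C=65, D=54, E=47, F=32
Pot levels (distinct totals of non-folded players): 32, 47, 54, 65
Layer 1-32: 32 each from A, B, C, D, E, F = 32*6 = 192 chips; eligible A, B, C, D, E, F
Layer 33-47: 15 each from A, B, C, D, E = 15*5 = 75 chips; eligible A, B, C, D, E
Layer 48-54: 7 each from A, B, C, D = 7*4 = 28 chips; eligible A, B, C, D
Layer 55-65: 11 each from A, B, C = 11*3 = 33 chips; eligible A, B, C

Pot 1: 192 chips, eligible: A, B, C, D, E, F
Pot 2: 75 chips, eligible: A, B, C, D, E
Pot 3: 28 chips, eligible: A, B, C, D
Pot 4: 33 chips, eligible: A, B, C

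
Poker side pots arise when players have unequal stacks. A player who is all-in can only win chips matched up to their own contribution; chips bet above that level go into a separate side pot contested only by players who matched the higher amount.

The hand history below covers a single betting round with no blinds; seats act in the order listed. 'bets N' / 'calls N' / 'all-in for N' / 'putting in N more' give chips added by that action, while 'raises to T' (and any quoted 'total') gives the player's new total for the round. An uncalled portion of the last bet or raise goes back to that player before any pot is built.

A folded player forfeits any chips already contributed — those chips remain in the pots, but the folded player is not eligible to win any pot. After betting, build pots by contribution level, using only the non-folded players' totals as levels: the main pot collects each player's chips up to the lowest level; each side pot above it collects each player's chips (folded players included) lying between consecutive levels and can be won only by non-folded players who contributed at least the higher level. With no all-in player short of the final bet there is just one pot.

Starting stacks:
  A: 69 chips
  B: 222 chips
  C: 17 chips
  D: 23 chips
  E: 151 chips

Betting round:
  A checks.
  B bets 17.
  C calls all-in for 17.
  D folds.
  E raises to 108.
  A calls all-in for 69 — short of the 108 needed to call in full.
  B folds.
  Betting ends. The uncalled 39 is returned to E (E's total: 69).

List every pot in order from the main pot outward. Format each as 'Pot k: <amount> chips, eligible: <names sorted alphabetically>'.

Pot 1: 68 chips, eligible: A, C, E
Pot 2: 104 chips, eligible: A, E

Derivation:
Contributions (after 39 returned to E): A=69, B=17, C=17, E=69
Folded: B, D
Pot levels (distinct totals of non-folded players): 17, 69
Layer 1-17: 17 each from A, B, C, E = 17*4 = 68 chips; eligible A, C, E
Layer 18-69: 52 each from A, E = 52*2 = 104 chips; eligible A, E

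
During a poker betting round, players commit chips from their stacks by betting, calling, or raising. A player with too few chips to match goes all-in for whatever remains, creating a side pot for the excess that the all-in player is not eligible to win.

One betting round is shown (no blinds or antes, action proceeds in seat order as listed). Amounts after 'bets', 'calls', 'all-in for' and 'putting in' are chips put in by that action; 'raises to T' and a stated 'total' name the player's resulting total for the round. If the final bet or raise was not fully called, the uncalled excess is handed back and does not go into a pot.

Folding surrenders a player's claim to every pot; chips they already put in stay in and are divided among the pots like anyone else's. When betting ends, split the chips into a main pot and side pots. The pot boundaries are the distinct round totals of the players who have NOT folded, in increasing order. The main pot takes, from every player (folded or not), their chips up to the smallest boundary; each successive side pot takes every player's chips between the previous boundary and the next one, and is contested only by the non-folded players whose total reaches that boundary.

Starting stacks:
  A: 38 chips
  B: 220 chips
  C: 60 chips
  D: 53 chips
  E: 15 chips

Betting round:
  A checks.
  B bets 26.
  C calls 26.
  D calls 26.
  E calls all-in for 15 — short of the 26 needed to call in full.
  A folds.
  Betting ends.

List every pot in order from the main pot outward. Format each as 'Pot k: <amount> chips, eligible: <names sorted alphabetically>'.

Pot 1: 60 chips, eligible: B, C, D, E
Pot 2: 33 chips, eligible: B, C, D

Derivation:
Contributions: B=26, C=26, D=26, E=15
Folded: A
Pot levels (distinct totals of non-folded players): 15, 26
Layer 1-15: 15 each from B, C, D, E = 15*4 = 60 chips; eligible B, C, D, E
Layer 16-26: 11 each from B, C, D = 11*3 = 33 chips; eligible B, C, D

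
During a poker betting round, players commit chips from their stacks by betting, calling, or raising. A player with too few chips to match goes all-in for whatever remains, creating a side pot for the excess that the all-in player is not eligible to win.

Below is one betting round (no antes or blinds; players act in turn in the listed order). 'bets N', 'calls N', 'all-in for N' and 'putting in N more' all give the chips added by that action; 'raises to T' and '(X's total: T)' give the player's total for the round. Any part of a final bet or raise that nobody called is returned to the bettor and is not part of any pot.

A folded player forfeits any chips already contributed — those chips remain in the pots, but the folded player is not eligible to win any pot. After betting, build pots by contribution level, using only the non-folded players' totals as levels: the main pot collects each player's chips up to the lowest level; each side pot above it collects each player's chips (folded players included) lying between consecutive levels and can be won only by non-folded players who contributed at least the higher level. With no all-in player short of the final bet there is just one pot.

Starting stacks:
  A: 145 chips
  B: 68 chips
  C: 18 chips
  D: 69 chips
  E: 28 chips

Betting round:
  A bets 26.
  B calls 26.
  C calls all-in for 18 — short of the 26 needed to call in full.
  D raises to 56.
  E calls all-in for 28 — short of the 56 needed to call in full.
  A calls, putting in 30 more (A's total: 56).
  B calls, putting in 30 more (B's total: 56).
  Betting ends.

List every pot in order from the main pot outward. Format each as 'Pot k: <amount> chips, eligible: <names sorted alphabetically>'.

Pot 1: 90 chips, eligible: A, B, C, D, E
Pot 2: 40 chips, eligible: A, B, D, E
Pot 3: 84 chips, eligible: A, B, D

Derivation:
Contributions: A=56, B=56, C=18, D=56, E=28
Pot levels (distinct totals of non-folded players): 18, 28, 56
Layer 1-18: 18 each from A, B, C, D, E = 18*5 = 90 chips; eligible A, B, C, D, E
Layer 19-28: 10 each from A, B, D, E = 10*4 = 40 chips; eligible A, B, D, E
Layer 29-56: 28 each from A, B, D = 28*3 = 84 chips; eligible A, B, D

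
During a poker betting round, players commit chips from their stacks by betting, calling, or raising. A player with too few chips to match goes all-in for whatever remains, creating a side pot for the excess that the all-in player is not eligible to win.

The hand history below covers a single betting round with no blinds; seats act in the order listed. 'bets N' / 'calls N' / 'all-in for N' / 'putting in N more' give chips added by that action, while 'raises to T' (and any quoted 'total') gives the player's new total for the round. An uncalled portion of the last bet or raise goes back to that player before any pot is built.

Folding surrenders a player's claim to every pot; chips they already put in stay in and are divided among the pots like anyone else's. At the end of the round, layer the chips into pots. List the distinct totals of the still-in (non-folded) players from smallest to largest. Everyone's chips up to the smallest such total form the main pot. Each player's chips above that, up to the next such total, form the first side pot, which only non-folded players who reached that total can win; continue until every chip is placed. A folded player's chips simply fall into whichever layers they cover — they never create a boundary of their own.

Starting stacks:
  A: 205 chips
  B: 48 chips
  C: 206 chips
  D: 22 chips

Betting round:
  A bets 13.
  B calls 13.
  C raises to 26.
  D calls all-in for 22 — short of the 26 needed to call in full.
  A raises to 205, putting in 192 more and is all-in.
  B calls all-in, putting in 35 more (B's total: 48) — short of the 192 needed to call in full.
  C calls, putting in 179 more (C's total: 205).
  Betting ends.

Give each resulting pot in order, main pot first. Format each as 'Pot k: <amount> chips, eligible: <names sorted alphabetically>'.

Contributions: A=205, B=48, C=205, D=22
Pot levels (distinct totals of non-folded players): 22, 48, 205
Layer 1-22: 22 each from A, B, C, D = 22*4 = 88 chips; eligible A, B, C, D
Layer 23-48: 26 each from A, B, C = 26*3 = 78 chips; eligible A, B, C
Layer 49-205: 157 each from A, C = 157*2 = 314 chips; eligible A, C

Pot 1: 88 chips, eligible: A, B, C, D
Pot 2: 78 chips, eligible: A, B, C
Pot 3: 314 chips, eligible: A, C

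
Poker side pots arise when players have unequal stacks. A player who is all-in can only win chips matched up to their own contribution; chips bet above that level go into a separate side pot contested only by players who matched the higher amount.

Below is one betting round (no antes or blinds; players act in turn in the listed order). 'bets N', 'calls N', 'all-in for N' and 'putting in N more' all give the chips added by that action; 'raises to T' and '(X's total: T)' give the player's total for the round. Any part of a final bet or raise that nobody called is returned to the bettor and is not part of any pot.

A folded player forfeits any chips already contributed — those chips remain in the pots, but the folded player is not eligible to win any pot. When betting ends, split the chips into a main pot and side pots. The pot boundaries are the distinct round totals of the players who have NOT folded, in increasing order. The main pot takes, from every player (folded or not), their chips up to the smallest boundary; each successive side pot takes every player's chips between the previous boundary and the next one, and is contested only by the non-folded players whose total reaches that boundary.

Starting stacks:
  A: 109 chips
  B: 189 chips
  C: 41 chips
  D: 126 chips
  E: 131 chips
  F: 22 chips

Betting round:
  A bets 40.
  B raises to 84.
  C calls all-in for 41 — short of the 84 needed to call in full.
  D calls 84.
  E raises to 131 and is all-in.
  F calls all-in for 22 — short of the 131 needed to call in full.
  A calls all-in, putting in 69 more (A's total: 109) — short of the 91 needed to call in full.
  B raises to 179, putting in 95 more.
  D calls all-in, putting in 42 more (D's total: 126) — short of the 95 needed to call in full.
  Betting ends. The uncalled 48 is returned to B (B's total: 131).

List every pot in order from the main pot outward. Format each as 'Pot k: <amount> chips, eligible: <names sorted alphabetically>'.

Pot 1: 132 chips, eligible: A, B, C, D, E, F
Pot 2: 95 chips, eligible: A, B, C, D, E
Pot 3: 272 chips, eligible: A, B, D, E
Pot 4: 51 chips, eligible: B, D, E
Pot 5: 10 chips, eligible: B, E

Derivation:
Contributions (after 48 returned to B): A=109, B=131, C=41, D=126, E=131, F=22
Pot levels (distinct totals of non-folded players): 22, 41, 109, 126, 131
Layer 1-22: 22 each from A, B, C, D, E, F = 22*6 = 132 chips; eligible A, B, C, D, E, F
Layer 23-41: 19 each from A, B, C, D, E = 19*5 = 95 chips; eligible A, B, C, D, E
Layer 42-109: 68 each from A, B, D, E = 68*4 = 272 chips; eligible A, B, D, E
Layer 110-126: 17 each from B, D, E = 17*3 = 51 chips; eligible B, D, E
Layer 127-131: 5 each from B, E = 5*2 = 10 chips; eligible B, E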